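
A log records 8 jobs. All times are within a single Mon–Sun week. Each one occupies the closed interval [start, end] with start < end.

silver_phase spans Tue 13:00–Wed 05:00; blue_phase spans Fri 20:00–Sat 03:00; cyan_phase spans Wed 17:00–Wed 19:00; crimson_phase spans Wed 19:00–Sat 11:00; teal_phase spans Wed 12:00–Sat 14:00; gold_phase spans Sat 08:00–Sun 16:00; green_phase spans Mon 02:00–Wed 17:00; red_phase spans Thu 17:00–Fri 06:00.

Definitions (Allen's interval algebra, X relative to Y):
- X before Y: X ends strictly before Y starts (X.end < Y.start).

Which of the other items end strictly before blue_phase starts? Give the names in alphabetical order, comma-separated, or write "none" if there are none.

Target blue_phase = [Fri 20:00, Sat 03:00].
crimson_phase [Wed 19:00, Sat 11:00] → contains → no.
cyan_phase [Wed 17:00, Wed 19:00] → before → yes.
gold_phase [Sat 08:00, Sun 16:00] → after → no.
green_phase [Mon 02:00, Wed 17:00] → before → yes.
red_phase [Thu 17:00, Fri 06:00] → before → yes.
silver_phase [Tue 13:00, Wed 05:00] → before → yes.
teal_phase [Wed 12:00, Sat 14:00] → contains → no.
Result: cyan_phase, green_phase, red_phase, silver_phase.

cyan_phase, green_phase, red_phase, silver_phase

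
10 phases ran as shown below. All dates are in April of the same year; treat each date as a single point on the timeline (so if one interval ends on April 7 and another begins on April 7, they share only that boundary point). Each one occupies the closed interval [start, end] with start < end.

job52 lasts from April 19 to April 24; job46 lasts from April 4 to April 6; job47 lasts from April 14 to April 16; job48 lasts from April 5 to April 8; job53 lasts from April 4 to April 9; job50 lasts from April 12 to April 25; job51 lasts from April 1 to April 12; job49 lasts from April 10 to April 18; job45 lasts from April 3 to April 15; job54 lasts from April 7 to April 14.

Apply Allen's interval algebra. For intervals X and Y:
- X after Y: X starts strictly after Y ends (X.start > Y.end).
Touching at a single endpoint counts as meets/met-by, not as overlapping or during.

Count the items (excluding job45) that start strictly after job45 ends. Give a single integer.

Target job45 = [April 3, April 15].
job46 [April 4, April 6] → during → no.
job47 [April 14, April 16] → overlapped-by → no.
job48 [April 5, April 8] → during → no.
job49 [April 10, April 18] → overlapped-by → no.
job50 [April 12, April 25] → overlapped-by → no.
job51 [April 1, April 12] → overlaps → no.
job52 [April 19, April 24] → after → counts.
job53 [April 4, April 9] → during → no.
job54 [April 7, April 14] → during → no.
Total: 1.

1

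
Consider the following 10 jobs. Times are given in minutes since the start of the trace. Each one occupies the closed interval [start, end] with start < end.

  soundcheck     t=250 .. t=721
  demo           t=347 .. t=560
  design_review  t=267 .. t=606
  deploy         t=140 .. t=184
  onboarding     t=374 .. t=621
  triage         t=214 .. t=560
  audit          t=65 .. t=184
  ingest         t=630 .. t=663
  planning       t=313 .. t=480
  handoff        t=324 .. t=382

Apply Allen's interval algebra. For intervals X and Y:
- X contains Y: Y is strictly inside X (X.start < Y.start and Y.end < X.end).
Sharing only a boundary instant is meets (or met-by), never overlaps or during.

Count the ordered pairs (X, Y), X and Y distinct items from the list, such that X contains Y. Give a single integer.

Checking all 90 ordered pairs for relation 'contains'; matching pairs in alphabetical order:
(design_review, demo): design_review contains demo ✓
(design_review, handoff): design_review contains handoff ✓
(design_review, planning): design_review contains planning ✓
(planning, handoff): planning contains handoff ✓
(soundcheck, demo): soundcheck contains demo ✓
(soundcheck, design_review): soundcheck contains design_review ✓
(soundcheck, handoff): soundcheck contains handoff ✓
(soundcheck, ingest): soundcheck contains ingest ✓
(soundcheck, onboarding): soundcheck contains onboarding ✓
(soundcheck, planning): soundcheck contains planning ✓
(triage, handoff): triage contains handoff ✓
(triage, planning): triage contains planning ✓
Count: 12.

12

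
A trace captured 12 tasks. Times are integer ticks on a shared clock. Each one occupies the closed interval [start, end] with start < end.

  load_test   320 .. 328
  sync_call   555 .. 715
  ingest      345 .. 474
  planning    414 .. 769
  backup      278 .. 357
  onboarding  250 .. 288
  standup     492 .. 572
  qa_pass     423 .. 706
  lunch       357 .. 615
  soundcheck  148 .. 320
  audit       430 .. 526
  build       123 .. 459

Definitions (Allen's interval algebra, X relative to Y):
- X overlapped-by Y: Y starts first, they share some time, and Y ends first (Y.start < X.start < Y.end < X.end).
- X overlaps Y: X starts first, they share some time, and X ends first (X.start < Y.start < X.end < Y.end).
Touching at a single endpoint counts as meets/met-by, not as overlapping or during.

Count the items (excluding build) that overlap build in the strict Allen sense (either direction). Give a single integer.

5

Target build = [123, 459].
audit [430, 526] → overlapped-by → counts.
backup [278, 357] → during → no.
ingest [345, 474] → overlapped-by → counts.
load_test [320, 328] → during → no.
lunch [357, 615] → overlapped-by → counts.
onboarding [250, 288] → during → no.
planning [414, 769] → overlapped-by → counts.
qa_pass [423, 706] → overlapped-by → counts.
soundcheck [148, 320] → during → no.
standup [492, 572] → after → no.
sync_call [555, 715] → after → no.
Total: 5.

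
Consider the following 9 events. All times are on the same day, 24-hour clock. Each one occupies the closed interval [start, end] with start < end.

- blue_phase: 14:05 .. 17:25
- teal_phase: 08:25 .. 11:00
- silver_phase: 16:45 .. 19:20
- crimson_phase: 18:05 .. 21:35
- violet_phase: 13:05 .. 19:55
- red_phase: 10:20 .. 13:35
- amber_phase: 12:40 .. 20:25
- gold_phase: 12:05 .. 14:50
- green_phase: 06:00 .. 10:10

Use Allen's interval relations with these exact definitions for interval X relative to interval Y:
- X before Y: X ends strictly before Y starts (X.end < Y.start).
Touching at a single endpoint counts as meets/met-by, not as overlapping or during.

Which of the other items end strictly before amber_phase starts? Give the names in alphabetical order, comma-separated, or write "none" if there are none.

green_phase, teal_phase

Target amber_phase = [12:40, 20:25].
blue_phase [14:05, 17:25] → during → no.
crimson_phase [18:05, 21:35] → overlapped-by → no.
gold_phase [12:05, 14:50] → overlaps → no.
green_phase [06:00, 10:10] → before → yes.
red_phase [10:20, 13:35] → overlaps → no.
silver_phase [16:45, 19:20] → during → no.
teal_phase [08:25, 11:00] → before → yes.
violet_phase [13:05, 19:55] → during → no.
Result: green_phase, teal_phase.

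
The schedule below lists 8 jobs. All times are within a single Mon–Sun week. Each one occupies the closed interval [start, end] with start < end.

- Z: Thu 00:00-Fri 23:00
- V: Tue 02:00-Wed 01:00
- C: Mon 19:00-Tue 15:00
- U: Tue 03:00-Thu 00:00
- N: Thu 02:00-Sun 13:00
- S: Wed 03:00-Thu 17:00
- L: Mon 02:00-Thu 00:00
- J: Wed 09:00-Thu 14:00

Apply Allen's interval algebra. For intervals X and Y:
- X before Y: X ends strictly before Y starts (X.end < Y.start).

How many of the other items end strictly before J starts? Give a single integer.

Target J = [Wed 09:00, Thu 14:00].
C [Mon 19:00, Tue 15:00] → before → counts.
L [Mon 02:00, Thu 00:00] → overlaps → no.
N [Thu 02:00, Sun 13:00] → overlapped-by → no.
S [Wed 03:00, Thu 17:00] → contains → no.
U [Tue 03:00, Thu 00:00] → overlaps → no.
V [Tue 02:00, Wed 01:00] → before → counts.
Z [Thu 00:00, Fri 23:00] → overlapped-by → no.
Total: 2.

2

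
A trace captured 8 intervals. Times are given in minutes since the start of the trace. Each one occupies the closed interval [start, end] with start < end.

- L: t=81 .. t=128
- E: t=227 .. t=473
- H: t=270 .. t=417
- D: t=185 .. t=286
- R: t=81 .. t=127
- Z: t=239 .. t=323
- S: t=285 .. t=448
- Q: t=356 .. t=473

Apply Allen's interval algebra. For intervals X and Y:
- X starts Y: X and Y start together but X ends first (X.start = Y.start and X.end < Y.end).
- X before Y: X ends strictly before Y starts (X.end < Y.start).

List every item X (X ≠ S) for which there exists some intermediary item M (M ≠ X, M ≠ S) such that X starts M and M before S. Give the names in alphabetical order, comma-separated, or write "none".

R

Target S = [t=285, t=448].
Intermediaries M with M before S: L, R.
Via L — items with X starts L: R.
Via R — items with X starts R: none.
Union: R.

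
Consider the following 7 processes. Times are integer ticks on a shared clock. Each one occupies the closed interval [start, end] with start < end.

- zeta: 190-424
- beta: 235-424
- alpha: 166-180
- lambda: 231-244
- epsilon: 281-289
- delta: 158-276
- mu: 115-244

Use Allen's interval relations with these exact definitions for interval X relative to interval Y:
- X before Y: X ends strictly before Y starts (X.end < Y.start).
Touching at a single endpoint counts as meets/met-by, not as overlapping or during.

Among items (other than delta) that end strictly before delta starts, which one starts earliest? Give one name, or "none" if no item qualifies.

Target delta = [158, 276].
alpha [166, 180] → during → excluded.
beta [235, 424] → overlapped-by → excluded.
epsilon [281, 289] → after → excluded.
lambda [231, 244] → during → excluded.
mu [115, 244] → overlaps → excluded.
zeta [190, 424] → overlapped-by → excluded.
No candidates → none.

none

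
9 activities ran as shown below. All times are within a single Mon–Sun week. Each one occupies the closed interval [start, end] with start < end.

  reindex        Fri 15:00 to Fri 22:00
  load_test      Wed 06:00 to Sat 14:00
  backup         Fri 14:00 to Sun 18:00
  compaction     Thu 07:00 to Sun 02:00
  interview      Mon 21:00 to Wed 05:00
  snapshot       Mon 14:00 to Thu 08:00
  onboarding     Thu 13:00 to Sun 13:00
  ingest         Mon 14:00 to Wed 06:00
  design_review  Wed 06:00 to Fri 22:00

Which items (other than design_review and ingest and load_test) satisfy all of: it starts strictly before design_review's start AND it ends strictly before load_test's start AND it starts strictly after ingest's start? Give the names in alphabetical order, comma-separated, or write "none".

interview

Conditions: its start is strictly before design_review's start (X.start < Wed 06:00) AND its end is strictly before load_test's start (X.end < Wed 06:00) AND its start is strictly after ingest's start (X.start > Mon 14:00).
backup: start Fri 14:00 < Wed 06:00? ✗; end Sun 18:00 < Wed 06:00? ✗; start Fri 14:00 > Mon 14:00? ✓ → no.
compaction: start Thu 07:00 < Wed 06:00? ✗; end Sun 02:00 < Wed 06:00? ✗; start Thu 07:00 > Mon 14:00? ✓ → no.
interview: start Mon 21:00 < Wed 06:00? ✓; end Wed 05:00 < Wed 06:00? ✓; start Mon 21:00 > Mon 14:00? ✓ → yes.
onboarding: start Thu 13:00 < Wed 06:00? ✗; end Sun 13:00 < Wed 06:00? ✗; start Thu 13:00 > Mon 14:00? ✓ → no.
reindex: start Fri 15:00 < Wed 06:00? ✗; end Fri 22:00 < Wed 06:00? ✗; start Fri 15:00 > Mon 14:00? ✓ → no.
snapshot: start Mon 14:00 < Wed 06:00? ✓; end Thu 08:00 < Wed 06:00? ✗; start Mon 14:00 > Mon 14:00? ✗ → no.
Result: interview.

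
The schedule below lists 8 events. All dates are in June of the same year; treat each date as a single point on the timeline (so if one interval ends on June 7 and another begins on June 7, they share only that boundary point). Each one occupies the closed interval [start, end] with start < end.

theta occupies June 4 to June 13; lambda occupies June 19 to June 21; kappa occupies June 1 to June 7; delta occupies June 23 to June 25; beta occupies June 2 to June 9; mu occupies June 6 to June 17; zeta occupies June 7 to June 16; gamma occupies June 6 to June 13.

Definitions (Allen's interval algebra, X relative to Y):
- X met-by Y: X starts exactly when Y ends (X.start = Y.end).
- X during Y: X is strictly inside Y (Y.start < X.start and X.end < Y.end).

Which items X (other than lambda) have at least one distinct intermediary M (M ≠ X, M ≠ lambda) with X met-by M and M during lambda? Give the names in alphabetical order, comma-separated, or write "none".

Target lambda = [June 19, June 21].
Intermediaries M with M during lambda: none.
Union: none.

none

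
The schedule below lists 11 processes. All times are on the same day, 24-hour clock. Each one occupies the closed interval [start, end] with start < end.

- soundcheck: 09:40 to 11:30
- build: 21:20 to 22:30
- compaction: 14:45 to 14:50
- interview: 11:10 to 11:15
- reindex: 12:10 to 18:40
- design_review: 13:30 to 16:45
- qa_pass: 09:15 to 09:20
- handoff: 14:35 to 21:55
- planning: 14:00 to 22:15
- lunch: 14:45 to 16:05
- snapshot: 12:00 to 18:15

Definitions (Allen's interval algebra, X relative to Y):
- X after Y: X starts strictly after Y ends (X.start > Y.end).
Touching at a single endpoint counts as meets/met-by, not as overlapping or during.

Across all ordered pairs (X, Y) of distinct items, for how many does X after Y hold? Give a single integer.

31

Checking all 110 ordered pairs for relation 'after'; matching pairs in alphabetical order:
(build, compaction): build after compaction ✓
(build, design_review): build after design_review ✓
(build, interview): build after interview ✓
(build, lunch): build after lunch ✓
(build, qa_pass): build after qa_pass ✓
(build, reindex): build after reindex ✓
(build, snapshot): build after snapshot ✓
(build, soundcheck): build after soundcheck ✓
(compaction, interview): compaction after interview ✓
(compaction, qa_pass): compaction after qa_pass ✓
(compaction, soundcheck): compaction after soundcheck ✓
(design_review, interview): design_review after interview ✓
(design_review, qa_pass): design_review after qa_pass ✓
(design_review, soundcheck): design_review after soundcheck ✓
(handoff, interview): handoff after interview ✓
(handoff, qa_pass): handoff after qa_pass ✓
(handoff, soundcheck): handoff after soundcheck ✓
(interview, qa_pass): interview after qa_pass ✓
(lunch, interview): lunch after interview ✓
(lunch, qa_pass): lunch after qa_pass ✓
(lunch, soundcheck): lunch after soundcheck ✓
(planning, interview): planning after interview ✓
(planning, qa_pass): planning after qa_pass ✓
(planning, soundcheck): planning after soundcheck ✓
... plus 7 further pairs not listed.
Count: 31.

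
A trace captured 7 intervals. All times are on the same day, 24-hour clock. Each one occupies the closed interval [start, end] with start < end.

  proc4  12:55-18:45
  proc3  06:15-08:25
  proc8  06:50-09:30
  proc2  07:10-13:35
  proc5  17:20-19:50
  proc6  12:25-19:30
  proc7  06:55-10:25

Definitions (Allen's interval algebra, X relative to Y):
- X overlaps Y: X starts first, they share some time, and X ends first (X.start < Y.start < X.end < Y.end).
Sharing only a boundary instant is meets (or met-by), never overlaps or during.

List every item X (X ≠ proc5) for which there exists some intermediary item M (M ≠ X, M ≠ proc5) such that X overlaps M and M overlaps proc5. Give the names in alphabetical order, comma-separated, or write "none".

Target proc5 = [17:20, 19:50].
Intermediaries M with M overlaps proc5: proc4, proc6.
Via proc4 — items with X overlaps proc4: proc2.
Via proc6 — items with X overlaps proc6: proc2.
Union: proc2.

proc2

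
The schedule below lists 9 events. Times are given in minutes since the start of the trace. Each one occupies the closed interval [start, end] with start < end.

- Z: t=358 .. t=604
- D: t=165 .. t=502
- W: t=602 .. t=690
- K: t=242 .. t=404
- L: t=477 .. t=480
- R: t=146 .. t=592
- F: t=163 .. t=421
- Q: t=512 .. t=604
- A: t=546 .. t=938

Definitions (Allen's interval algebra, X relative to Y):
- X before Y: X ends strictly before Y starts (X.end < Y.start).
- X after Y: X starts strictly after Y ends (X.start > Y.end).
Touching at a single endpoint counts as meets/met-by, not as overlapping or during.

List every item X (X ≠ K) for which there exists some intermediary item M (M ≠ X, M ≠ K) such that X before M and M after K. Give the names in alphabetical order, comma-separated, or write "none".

D, F, L, R

Target K = [t=242, t=404].
Intermediaries M with M after K: A, L, Q, W.
Via A — items with X before A: D, F, L.
Via L — items with X before L: F.
Via Q — items with X before Q: D, F, L.
Via W — items with X before W: D, F, L, R.
Union: D, F, L, R.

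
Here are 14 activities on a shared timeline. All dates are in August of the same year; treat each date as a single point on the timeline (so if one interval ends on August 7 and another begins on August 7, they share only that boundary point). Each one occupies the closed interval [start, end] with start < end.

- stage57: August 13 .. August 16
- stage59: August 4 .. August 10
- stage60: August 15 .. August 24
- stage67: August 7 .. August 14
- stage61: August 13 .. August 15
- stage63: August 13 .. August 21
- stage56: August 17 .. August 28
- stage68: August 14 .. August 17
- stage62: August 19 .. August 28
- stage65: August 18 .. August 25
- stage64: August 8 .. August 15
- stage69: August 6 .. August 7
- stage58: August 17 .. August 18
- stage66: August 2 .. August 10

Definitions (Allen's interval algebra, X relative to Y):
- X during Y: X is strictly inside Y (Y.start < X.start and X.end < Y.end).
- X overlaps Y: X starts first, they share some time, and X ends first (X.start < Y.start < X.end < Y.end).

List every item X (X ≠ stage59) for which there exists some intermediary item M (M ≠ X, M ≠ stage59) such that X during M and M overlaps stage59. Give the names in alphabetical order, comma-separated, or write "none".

none

Target stage59 = [August 4, August 10].
Intermediaries M with M overlaps stage59: none.
Union: none.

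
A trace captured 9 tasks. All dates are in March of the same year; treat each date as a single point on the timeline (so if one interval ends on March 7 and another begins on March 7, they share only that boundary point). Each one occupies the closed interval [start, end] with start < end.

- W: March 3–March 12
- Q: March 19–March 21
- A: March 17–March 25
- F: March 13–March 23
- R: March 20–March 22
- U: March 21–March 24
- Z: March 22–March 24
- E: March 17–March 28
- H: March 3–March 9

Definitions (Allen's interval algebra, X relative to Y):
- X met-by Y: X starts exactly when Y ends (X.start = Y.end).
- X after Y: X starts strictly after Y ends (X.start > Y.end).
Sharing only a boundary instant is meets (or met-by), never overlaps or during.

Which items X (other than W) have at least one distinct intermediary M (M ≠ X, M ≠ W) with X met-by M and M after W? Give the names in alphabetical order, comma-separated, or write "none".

U, Z

Target W = [March 3, March 12].
Intermediaries M with M after W: A, E, F, Q, R, U, Z.
Via A — items with X met-by A: none.
Via E — items with X met-by E: none.
Via F — items with X met-by F: none.
Via Q — items with X met-by Q: U.
Via R — items with X met-by R: Z.
Via U — items with X met-by U: none.
Via Z — items with X met-by Z: none.
Union: U, Z.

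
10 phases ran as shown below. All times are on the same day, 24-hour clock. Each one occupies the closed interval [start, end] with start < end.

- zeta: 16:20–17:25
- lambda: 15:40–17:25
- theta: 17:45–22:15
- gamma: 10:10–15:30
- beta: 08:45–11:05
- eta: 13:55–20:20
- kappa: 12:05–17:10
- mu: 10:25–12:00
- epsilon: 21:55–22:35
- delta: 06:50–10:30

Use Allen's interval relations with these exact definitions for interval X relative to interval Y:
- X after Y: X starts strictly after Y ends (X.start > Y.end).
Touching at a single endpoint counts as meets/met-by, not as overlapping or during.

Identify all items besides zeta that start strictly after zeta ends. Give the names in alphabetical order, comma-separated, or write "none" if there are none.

Target zeta = [16:20, 17:25].
beta [08:45, 11:05] → before → no.
delta [06:50, 10:30] → before → no.
epsilon [21:55, 22:35] → after → yes.
eta [13:55, 20:20] → contains → no.
gamma [10:10, 15:30] → before → no.
kappa [12:05, 17:10] → overlaps → no.
lambda [15:40, 17:25] → finished-by → no.
mu [10:25, 12:00] → before → no.
theta [17:45, 22:15] → after → yes.
Result: epsilon, theta.

epsilon, theta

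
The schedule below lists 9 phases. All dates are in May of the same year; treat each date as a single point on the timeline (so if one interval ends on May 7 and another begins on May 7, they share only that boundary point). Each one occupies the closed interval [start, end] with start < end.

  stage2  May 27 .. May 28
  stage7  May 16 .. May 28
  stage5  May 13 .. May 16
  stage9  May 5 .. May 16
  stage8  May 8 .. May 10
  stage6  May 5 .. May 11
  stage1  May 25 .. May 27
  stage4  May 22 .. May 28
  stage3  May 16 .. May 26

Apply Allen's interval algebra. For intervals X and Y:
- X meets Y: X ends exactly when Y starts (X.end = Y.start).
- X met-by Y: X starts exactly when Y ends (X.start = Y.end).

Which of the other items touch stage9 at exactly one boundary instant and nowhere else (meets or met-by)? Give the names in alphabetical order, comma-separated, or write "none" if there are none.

Target stage9 = [May 5, May 16].
stage1 [May 25, May 27] → after → no.
stage2 [May 27, May 28] → after → no.
stage3 [May 16, May 26] → met-by → yes.
stage4 [May 22, May 28] → after → no.
stage5 [May 13, May 16] → finishes → no.
stage6 [May 5, May 11] → starts → no.
stage7 [May 16, May 28] → met-by → yes.
stage8 [May 8, May 10] → during → no.
Result: stage3, stage7.

stage3, stage7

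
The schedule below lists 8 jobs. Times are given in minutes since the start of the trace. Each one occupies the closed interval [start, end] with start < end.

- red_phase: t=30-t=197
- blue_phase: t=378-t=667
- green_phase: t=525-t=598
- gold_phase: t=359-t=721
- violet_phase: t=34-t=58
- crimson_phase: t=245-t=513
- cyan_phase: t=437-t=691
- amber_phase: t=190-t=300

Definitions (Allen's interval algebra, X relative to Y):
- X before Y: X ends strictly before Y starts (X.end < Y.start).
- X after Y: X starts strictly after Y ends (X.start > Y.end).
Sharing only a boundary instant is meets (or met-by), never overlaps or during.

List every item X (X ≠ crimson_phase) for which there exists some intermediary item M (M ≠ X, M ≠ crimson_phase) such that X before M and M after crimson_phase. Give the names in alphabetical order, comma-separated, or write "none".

Target crimson_phase = [t=245, t=513].
Intermediaries M with M after crimson_phase: green_phase.
Via green_phase — items with X before green_phase: amber_phase, red_phase, violet_phase.
Union: amber_phase, red_phase, violet_phase.

amber_phase, red_phase, violet_phase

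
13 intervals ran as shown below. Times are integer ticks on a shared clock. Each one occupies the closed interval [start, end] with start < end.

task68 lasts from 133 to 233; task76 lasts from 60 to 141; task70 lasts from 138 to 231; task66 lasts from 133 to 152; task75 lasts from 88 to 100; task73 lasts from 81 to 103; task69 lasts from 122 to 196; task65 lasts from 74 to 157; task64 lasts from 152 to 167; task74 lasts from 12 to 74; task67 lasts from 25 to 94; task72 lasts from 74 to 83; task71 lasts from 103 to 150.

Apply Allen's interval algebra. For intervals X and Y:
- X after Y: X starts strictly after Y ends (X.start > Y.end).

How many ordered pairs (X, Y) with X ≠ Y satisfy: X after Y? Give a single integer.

34

Checking all 156 ordered pairs for relation 'after'; matching pairs in alphabetical order:
(task64, task67): task64 after task67 ✓
(task64, task71): task64 after task71 ✓
(task64, task72): task64 after task72 ✓
(task64, task73): task64 after task73 ✓
(task64, task74): task64 after task74 ✓
(task64, task75): task64 after task75 ✓
(task64, task76): task64 after task76 ✓
(task66, task67): task66 after task67 ✓
(task66, task72): task66 after task72 ✓
(task66, task73): task66 after task73 ✓
(task66, task74): task66 after task74 ✓
(task66, task75): task66 after task75 ✓
(task68, task67): task68 after task67 ✓
(task68, task72): task68 after task72 ✓
(task68, task73): task68 after task73 ✓
(task68, task74): task68 after task74 ✓
(task68, task75): task68 after task75 ✓
(task69, task67): task69 after task67 ✓
(task69, task72): task69 after task72 ✓
(task69, task73): task69 after task73 ✓
(task69, task74): task69 after task74 ✓
(task69, task75): task69 after task75 ✓
(task70, task67): task70 after task67 ✓
(task70, task72): task70 after task72 ✓
... plus 10 further pairs not listed.
Count: 34.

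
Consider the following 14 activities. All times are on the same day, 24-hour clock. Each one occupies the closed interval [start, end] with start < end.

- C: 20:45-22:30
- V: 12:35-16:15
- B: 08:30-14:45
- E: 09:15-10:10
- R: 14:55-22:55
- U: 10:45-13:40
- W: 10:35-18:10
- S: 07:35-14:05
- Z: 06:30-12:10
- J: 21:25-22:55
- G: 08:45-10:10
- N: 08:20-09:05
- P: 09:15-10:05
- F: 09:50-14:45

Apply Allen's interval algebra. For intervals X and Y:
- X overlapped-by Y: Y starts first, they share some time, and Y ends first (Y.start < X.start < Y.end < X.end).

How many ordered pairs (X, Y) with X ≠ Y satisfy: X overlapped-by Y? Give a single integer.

22

Checking all 182 ordered pairs for relation 'overlapped-by'; matching pairs in alphabetical order:
(B, N): B overlapped-by N ✓
(B, S): B overlapped-by S ✓
(B, Z): B overlapped-by Z ✓
(F, E): F overlapped-by E ✓
(F, G): F overlapped-by G ✓
(F, P): F overlapped-by P ✓
(F, S): F overlapped-by S ✓
(F, Z): F overlapped-by Z ✓
(G, N): G overlapped-by N ✓
(J, C): J overlapped-by C ✓
(R, V): R overlapped-by V ✓
(R, W): R overlapped-by W ✓
(S, Z): S overlapped-by Z ✓
(U, Z): U overlapped-by Z ✓
(V, B): V overlapped-by B ✓
(V, F): V overlapped-by F ✓
(V, S): V overlapped-by S ✓
(V, U): V overlapped-by U ✓
(W, B): W overlapped-by B ✓
(W, F): W overlapped-by F ✓
(W, S): W overlapped-by S ✓
(W, Z): W overlapped-by Z ✓
Count: 22.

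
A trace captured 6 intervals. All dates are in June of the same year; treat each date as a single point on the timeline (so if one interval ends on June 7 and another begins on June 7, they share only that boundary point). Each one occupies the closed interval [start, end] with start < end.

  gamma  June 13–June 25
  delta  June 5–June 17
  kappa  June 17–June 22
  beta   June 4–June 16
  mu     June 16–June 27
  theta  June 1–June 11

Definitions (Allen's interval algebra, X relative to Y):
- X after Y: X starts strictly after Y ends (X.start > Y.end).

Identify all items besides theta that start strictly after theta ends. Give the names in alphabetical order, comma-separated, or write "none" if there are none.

gamma, kappa, mu

Target theta = [June 1, June 11].
beta [June 4, June 16] → overlapped-by → no.
delta [June 5, June 17] → overlapped-by → no.
gamma [June 13, June 25] → after → yes.
kappa [June 17, June 22] → after → yes.
mu [June 16, June 27] → after → yes.
Result: gamma, kappa, mu.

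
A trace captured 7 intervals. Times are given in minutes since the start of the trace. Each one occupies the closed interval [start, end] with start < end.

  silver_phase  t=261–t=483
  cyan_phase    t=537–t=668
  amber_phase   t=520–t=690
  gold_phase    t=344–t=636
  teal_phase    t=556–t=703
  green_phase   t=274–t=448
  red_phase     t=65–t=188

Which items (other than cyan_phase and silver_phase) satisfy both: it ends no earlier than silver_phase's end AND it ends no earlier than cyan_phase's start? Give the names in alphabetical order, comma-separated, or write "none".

amber_phase, gold_phase, teal_phase

Conditions: its end is no earlier than silver_phase's end (X.end >= t=483) AND its end is no earlier than cyan_phase's start (X.end >= t=537).
amber_phase: end t=690 >= t=483? ✓; end t=690 >= t=537? ✓ → yes.
gold_phase: end t=636 >= t=483? ✓; end t=636 >= t=537? ✓ → yes.
green_phase: end t=448 >= t=483? ✗; end t=448 >= t=537? ✗ → no.
red_phase: end t=188 >= t=483? ✗; end t=188 >= t=537? ✗ → no.
teal_phase: end t=703 >= t=483? ✓; end t=703 >= t=537? ✓ → yes.
Result: amber_phase, gold_phase, teal_phase.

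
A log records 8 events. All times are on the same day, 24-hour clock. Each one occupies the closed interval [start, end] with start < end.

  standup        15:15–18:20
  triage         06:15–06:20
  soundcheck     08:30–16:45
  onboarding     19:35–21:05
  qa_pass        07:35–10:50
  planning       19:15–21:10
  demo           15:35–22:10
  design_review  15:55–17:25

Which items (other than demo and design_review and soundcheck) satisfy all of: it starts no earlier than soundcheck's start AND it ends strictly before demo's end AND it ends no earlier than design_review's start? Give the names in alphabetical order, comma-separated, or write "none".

Conditions: its start is no earlier than soundcheck's start (X.start >= 08:30) AND its end is strictly before demo's end (X.end < 22:10) AND its end is no earlier than design_review's start (X.end >= 15:55).
onboarding: start 19:35 >= 08:30? ✓; end 21:05 < 22:10? ✓; end 21:05 >= 15:55? ✓ → yes.
planning: start 19:15 >= 08:30? ✓; end 21:10 < 22:10? ✓; end 21:10 >= 15:55? ✓ → yes.
qa_pass: start 07:35 >= 08:30? ✗; end 10:50 < 22:10? ✓; end 10:50 >= 15:55? ✗ → no.
standup: start 15:15 >= 08:30? ✓; end 18:20 < 22:10? ✓; end 18:20 >= 15:55? ✓ → yes.
triage: start 06:15 >= 08:30? ✗; end 06:20 < 22:10? ✓; end 06:20 >= 15:55? ✗ → no.
Result: onboarding, planning, standup.

onboarding, planning, standup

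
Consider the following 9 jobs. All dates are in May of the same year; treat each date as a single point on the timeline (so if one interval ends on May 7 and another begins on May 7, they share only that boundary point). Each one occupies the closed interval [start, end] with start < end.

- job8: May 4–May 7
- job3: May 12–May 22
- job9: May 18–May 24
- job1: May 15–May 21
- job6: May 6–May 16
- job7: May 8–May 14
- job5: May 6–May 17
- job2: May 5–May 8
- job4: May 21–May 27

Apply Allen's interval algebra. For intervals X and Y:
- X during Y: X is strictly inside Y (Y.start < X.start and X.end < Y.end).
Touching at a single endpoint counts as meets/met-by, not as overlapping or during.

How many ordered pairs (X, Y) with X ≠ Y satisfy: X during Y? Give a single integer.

3

Checking all 72 ordered pairs for relation 'during'; matching pairs in alphabetical order:
(job1, job3): job1 during job3 ✓
(job7, job5): job7 during job5 ✓
(job7, job6): job7 during job6 ✓
Count: 3.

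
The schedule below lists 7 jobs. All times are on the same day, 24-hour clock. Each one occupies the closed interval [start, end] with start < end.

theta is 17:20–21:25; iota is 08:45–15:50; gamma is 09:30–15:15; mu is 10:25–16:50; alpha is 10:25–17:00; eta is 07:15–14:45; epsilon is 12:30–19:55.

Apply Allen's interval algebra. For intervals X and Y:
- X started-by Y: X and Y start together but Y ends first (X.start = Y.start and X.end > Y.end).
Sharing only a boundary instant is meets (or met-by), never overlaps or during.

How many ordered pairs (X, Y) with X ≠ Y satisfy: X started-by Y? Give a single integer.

Checking all 42 ordered pairs for relation 'started-by'; matching pairs in alphabetical order:
(alpha, mu): alpha started-by mu ✓
Count: 1.

1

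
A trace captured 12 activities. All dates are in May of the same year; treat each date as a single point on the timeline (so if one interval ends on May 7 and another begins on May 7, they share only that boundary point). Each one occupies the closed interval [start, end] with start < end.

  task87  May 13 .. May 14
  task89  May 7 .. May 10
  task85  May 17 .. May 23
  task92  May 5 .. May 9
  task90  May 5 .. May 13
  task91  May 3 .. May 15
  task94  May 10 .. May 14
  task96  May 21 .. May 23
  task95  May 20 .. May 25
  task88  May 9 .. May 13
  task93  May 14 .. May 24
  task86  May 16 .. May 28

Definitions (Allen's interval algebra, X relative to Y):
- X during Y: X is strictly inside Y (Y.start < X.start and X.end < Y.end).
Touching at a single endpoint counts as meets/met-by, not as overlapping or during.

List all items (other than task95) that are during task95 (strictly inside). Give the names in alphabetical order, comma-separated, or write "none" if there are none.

Target task95 = [May 20, May 25].
task85 [May 17, May 23] → overlaps → no.
task86 [May 16, May 28] → contains → no.
task87 [May 13, May 14] → before → no.
task88 [May 9, May 13] → before → no.
task89 [May 7, May 10] → before → no.
task90 [May 5, May 13] → before → no.
task91 [May 3, May 15] → before → no.
task92 [May 5, May 9] → before → no.
task93 [May 14, May 24] → overlaps → no.
task94 [May 10, May 14] → before → no.
task96 [May 21, May 23] → during → yes.
Result: task96.

task96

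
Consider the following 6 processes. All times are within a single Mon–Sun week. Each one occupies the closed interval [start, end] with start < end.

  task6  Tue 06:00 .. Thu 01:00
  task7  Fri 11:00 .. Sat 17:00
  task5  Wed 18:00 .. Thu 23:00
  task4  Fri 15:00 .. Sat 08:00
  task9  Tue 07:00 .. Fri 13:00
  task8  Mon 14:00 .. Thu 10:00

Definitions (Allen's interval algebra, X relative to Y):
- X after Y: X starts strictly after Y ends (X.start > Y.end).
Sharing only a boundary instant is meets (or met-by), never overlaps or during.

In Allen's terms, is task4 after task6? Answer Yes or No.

task4 = [Fri 15:00, Sat 08:00], task6 = [Tue 06:00, Thu 01:00].
Actual relation of task4 to task6: after.
Asked whether 'after' holds → Yes.

Yes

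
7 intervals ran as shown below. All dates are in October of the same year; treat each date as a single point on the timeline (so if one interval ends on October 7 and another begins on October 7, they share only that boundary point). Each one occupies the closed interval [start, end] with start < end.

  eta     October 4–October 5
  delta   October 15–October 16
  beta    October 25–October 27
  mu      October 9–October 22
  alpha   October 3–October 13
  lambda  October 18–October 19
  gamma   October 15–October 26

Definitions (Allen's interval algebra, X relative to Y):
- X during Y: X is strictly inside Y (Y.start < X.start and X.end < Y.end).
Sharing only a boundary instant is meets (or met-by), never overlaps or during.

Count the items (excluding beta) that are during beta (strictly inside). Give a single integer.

0

Target beta = [October 25, October 27].
alpha [October 3, October 13] → before → no.
delta [October 15, October 16] → before → no.
eta [October 4, October 5] → before → no.
gamma [October 15, October 26] → overlaps → no.
lambda [October 18, October 19] → before → no.
mu [October 9, October 22] → before → no.
Total: 0.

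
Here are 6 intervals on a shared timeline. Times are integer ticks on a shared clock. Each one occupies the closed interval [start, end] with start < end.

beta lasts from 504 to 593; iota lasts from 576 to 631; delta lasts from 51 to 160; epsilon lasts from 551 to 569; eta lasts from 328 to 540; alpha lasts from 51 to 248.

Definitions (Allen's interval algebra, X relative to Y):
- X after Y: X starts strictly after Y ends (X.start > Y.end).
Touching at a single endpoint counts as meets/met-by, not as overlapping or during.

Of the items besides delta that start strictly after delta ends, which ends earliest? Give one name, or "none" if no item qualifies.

eta

Target delta = [51, 160].
alpha [51, 248] → started-by → excluded.
beta [504, 593] → after → candidate.
epsilon [551, 569] → after → candidate.
eta [328, 540] → after → candidate.
iota [576, 631] → after → candidate.
Among candidates, earliest end is 540 → eta.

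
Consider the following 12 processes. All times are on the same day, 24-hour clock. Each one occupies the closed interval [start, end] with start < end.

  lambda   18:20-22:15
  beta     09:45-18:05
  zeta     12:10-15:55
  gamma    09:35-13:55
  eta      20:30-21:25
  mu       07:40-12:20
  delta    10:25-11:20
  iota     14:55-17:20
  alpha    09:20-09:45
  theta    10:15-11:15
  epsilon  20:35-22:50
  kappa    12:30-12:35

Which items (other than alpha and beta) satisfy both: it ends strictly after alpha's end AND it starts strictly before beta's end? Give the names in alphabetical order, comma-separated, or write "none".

delta, gamma, iota, kappa, mu, theta, zeta

Conditions: its end is strictly after alpha's end (X.end > 09:45) AND its start is strictly before beta's end (X.start < 18:05).
delta: end 11:20 > 09:45? ✓; start 10:25 < 18:05? ✓ → yes.
epsilon: end 22:50 > 09:45? ✓; start 20:35 < 18:05? ✗ → no.
eta: end 21:25 > 09:45? ✓; start 20:30 < 18:05? ✗ → no.
gamma: end 13:55 > 09:45? ✓; start 09:35 < 18:05? ✓ → yes.
iota: end 17:20 > 09:45? ✓; start 14:55 < 18:05? ✓ → yes.
kappa: end 12:35 > 09:45? ✓; start 12:30 < 18:05? ✓ → yes.
lambda: end 22:15 > 09:45? ✓; start 18:20 < 18:05? ✗ → no.
mu: end 12:20 > 09:45? ✓; start 07:40 < 18:05? ✓ → yes.
theta: end 11:15 > 09:45? ✓; start 10:15 < 18:05? ✓ → yes.
zeta: end 15:55 > 09:45? ✓; start 12:10 < 18:05? ✓ → yes.
Result: delta, gamma, iota, kappa, mu, theta, zeta.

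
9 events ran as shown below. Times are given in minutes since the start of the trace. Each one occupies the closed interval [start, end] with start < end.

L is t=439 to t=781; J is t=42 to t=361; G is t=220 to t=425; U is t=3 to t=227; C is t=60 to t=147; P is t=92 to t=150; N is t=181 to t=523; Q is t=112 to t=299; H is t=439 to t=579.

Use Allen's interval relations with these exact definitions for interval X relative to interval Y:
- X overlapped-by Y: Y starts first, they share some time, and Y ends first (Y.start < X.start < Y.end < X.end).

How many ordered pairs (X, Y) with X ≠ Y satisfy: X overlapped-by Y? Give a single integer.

13

Checking all 72 ordered pairs for relation 'overlapped-by'; matching pairs in alphabetical order:
(G, J): G overlapped-by J ✓
(G, Q): G overlapped-by Q ✓
(G, U): G overlapped-by U ✓
(H, N): H overlapped-by N ✓
(J, U): J overlapped-by U ✓
(L, N): L overlapped-by N ✓
(N, J): N overlapped-by J ✓
(N, Q): N overlapped-by Q ✓
(N, U): N overlapped-by U ✓
(P, C): P overlapped-by C ✓
(Q, C): Q overlapped-by C ✓
(Q, P): Q overlapped-by P ✓
(Q, U): Q overlapped-by U ✓
Count: 13.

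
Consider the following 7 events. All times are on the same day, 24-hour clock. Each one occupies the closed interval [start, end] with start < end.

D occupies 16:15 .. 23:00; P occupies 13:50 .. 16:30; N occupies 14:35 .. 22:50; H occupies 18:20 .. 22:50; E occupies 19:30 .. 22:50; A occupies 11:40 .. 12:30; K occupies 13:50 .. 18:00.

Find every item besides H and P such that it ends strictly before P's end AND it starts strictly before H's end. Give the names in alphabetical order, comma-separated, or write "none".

A

Conditions: its end is strictly before P's end (X.end < 16:30) AND its start is strictly before H's end (X.start < 22:50).
A: end 12:30 < 16:30? ✓; start 11:40 < 22:50? ✓ → yes.
D: end 23:00 < 16:30? ✗; start 16:15 < 22:50? ✓ → no.
E: end 22:50 < 16:30? ✗; start 19:30 < 22:50? ✓ → no.
K: end 18:00 < 16:30? ✗; start 13:50 < 22:50? ✓ → no.
N: end 22:50 < 16:30? ✗; start 14:35 < 22:50? ✓ → no.
Result: A.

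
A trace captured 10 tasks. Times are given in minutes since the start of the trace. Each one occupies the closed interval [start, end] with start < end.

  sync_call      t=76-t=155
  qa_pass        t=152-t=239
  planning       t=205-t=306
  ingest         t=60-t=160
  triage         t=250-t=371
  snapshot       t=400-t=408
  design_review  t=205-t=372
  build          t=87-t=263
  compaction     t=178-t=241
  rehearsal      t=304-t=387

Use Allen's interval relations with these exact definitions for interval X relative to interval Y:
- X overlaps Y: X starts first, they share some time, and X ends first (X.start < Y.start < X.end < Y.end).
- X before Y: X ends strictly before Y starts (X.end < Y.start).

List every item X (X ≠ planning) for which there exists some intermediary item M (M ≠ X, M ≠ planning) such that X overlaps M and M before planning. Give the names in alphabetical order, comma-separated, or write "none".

Target planning = [t=205, t=306].
Intermediaries M with M before planning: ingest, sync_call.
Via ingest — items with X overlaps ingest: none.
Via sync_call — items with X overlaps sync_call: none.
Union: none.

none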